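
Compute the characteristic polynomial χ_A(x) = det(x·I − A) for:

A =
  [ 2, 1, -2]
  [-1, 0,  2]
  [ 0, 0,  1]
x^3 - 3*x^2 + 3*x - 1

Expanding det(x·I − A) (e.g. by cofactor expansion or by noting that A is similar to its Jordan form J, which has the same characteristic polynomial as A) gives
  χ_A(x) = x^3 - 3*x^2 + 3*x - 1
which factors as (x - 1)^3. The eigenvalues (with algebraic multiplicities) are λ = 1 with multiplicity 3.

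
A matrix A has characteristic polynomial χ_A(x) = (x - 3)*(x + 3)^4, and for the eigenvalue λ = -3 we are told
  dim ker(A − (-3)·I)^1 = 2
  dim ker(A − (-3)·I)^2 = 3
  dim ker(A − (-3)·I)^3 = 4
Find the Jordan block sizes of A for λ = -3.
Block sizes for λ = -3: [3, 1]

From the dimensions of kernels of powers, the number of Jordan blocks of size at least j is d_j − d_{j−1} where d_j = dim ker(N^j) (with d_0 = 0). Computing the differences gives [2, 1, 1].
The number of blocks of size exactly k is (#blocks of size ≥ k) − (#blocks of size ≥ k + 1), so the partition is: 1 block(s) of size 1, 1 block(s) of size 3.
In nonincreasing order the block sizes are [3, 1].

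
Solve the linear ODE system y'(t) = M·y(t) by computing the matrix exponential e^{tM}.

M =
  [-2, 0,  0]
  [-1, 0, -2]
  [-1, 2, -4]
e^{tM} =
  [exp(-2*t), 0, 0]
  [-t*exp(-2*t), 2*t*exp(-2*t) + exp(-2*t), -2*t*exp(-2*t)]
  [-t*exp(-2*t), 2*t*exp(-2*t), -2*t*exp(-2*t) + exp(-2*t)]

Strategy: write M = P · J · P⁻¹ where J is a Jordan canonical form, so e^{tM} = P · e^{tJ} · P⁻¹, and e^{tJ} can be computed block-by-block.

M has Jordan form
J =
  [-2,  1,  0]
  [ 0, -2,  0]
  [ 0,  0, -2]
(up to reordering of blocks).

Per-block formulas:
  For a 1×1 block at λ = -2: exp(t · [-2]) = [e^(-2t)].
  For a 2×2 Jordan block J_2(-2): exp(t · J_2(-2)) = e^(-2t)·(I + t·N), where N is the 2×2 nilpotent shift.

After assembling e^{tJ} and conjugating by P, we get:

e^{tM} =
  [exp(-2*t), 0, 0]
  [-t*exp(-2*t), 2*t*exp(-2*t) + exp(-2*t), -2*t*exp(-2*t)]
  [-t*exp(-2*t), 2*t*exp(-2*t), -2*t*exp(-2*t) + exp(-2*t)]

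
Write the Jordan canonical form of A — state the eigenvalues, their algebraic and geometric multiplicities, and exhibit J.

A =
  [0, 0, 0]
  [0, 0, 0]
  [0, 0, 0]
J_1(0) ⊕ J_1(0) ⊕ J_1(0)

The characteristic polynomial is
  det(x·I − A) = x^3

Eigenvalues and multiplicities (the geometric multiplicity of λ is n − rank(A − λI), which equals the number of Jordan blocks for λ):
  λ = 0: algebraic multiplicity = 3, geometric multiplicity = 3

Determining the block sizes for each eigenvalue:
  λ = 0: gm = am = 3, so every block has size 1 → block sizes [1, 1, 1]

Assembling the blocks gives a Jordan form
J =
  [0, 0, 0]
  [0, 0, 0]
  [0, 0, 0]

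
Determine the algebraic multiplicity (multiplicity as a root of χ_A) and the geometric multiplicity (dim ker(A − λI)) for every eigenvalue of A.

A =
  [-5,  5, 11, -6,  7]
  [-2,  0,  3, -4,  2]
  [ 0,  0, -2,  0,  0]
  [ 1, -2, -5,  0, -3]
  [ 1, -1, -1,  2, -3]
λ = -2: alg = 5, geom = 2

Step 1 — factor the characteristic polynomial to read off the algebraic multiplicities:
  χ_A(x) = (x + 2)^5

Step 2 — compute geometric multiplicities via the rank-nullity identity g(λ) = n − rank(A − λI):
  rank(A − (-2)·I) = 3, so dim ker(A − (-2)·I) = n − 3 = 2

Summary:
  λ = -2: algebraic multiplicity = 5, geometric multiplicity = 2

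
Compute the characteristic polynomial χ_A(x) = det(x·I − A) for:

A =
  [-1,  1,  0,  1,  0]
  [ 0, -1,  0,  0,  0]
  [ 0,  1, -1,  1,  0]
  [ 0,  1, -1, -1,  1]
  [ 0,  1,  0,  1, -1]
x^5 + 5*x^4 + 10*x^3 + 10*x^2 + 5*x + 1

Expanding det(x·I − A) (e.g. by cofactor expansion or by noting that A is similar to its Jordan form J, which has the same characteristic polynomial as A) gives
  χ_A(x) = x^5 + 5*x^4 + 10*x^3 + 10*x^2 + 5*x + 1
which factors as (x + 1)^5. The eigenvalues (with algebraic multiplicities) are λ = -1 with multiplicity 5.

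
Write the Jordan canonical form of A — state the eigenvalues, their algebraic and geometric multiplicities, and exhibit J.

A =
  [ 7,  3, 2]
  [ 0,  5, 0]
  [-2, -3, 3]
J_2(5) ⊕ J_1(5)

The characteristic polynomial is
  det(x·I − A) = x^3 - 15*x^2 + 75*x - 125 = (x - 5)^3

Eigenvalues and multiplicities (the geometric multiplicity of λ is n − rank(A − λI), which equals the number of Jordan blocks for λ):
  λ = 5: algebraic multiplicity = 3, geometric multiplicity = 2

Determining the block sizes for each eigenvalue:
  λ = 5: 2 blocks summing to 3 forces exactly one block of size 2 and the rest size 1 → block sizes [2, 1]

Assembling the blocks gives a Jordan form
J =
  [5, 1, 0]
  [0, 5, 0]
  [0, 0, 5]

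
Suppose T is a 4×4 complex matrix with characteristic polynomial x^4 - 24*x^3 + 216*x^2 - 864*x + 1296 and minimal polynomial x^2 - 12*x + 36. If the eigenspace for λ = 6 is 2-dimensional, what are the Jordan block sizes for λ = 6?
Block sizes for λ = 6: [2, 2]

Step 1 — from the characteristic polynomial, algebraic multiplicity of λ = 6 is 4. From dim ker(T − (6)·I) = 2, there are exactly 2 Jordan blocks for λ = 6.
Step 2 — from the minimal polynomial, the factor (x − 6)^2 tells us the largest block for λ = 6 has size 2.
Step 3 — with total size 4, 2 blocks, and largest block 2, the block sizes (in nonincreasing order) are [2, 2].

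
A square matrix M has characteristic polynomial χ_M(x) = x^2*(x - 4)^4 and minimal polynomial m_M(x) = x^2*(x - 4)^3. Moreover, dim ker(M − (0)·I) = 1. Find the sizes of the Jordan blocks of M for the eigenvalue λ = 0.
Block sizes for λ = 0: [2]

Step 1 — from the characteristic polynomial, algebraic multiplicity of λ = 0 is 2. From dim ker(M − (0)·I) = 1, there are exactly 1 Jordan blocks for λ = 0.
Step 2 — from the minimal polynomial, the factor (x − 0)^2 tells us the largest block for λ = 0 has size 2.
Step 3 — with total size 2, 1 blocks, and largest block 2, the block sizes (in nonincreasing order) are [2].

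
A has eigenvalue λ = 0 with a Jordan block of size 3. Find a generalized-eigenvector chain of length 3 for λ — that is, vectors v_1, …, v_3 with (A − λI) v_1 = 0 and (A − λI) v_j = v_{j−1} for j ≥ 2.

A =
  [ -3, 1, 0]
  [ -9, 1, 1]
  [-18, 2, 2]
A Jordan chain for λ = 0 of length 3:
v_1 = (-2, -6, -12)ᵀ
v_2 = (1, 1, 2)ᵀ
v_3 = (0, 1, 0)ᵀ

Let N = A − (0)·I. We want v_3 with N^3 v_3 = 0 but N^2 v_3 ≠ 0; then v_{j-1} := N · v_j for j = 3, …, 2.

Pick v_3 = (0, 1, 0)ᵀ.
Then v_2 = N · v_3 = (1, 1, 2)ᵀ.
Then v_1 = N · v_2 = (-2, -6, -12)ᵀ.

Sanity check: (A − (0)·I) v_1 = (0, 0, 0)ᵀ = 0. ✓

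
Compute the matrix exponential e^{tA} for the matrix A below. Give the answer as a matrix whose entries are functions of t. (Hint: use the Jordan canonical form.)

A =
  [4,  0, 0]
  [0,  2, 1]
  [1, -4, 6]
e^{tA} =
  [exp(4*t), 0, 0]
  [t^2*exp(4*t)/2, -2*t*exp(4*t) + exp(4*t), t*exp(4*t)]
  [t^2*exp(4*t) + t*exp(4*t), -4*t*exp(4*t), 2*t*exp(4*t) + exp(4*t)]

Strategy: write A = P · J · P⁻¹ where J is a Jordan canonical form, so e^{tA} = P · e^{tJ} · P⁻¹, and e^{tJ} can be computed block-by-block.

A has Jordan form
J =
  [4, 1, 0]
  [0, 4, 1]
  [0, 0, 4]
(up to reordering of blocks).

Per-block formulas:
  For a 3×3 Jordan block J_3(4): exp(t · J_3(4)) = e^(4t)·(I + t·N + (t^2/2)·N^2), where N is the 3×3 nilpotent shift.

After assembling e^{tJ} and conjugating by P, we get:

e^{tA} =
  [exp(4*t), 0, 0]
  [t^2*exp(4*t)/2, -2*t*exp(4*t) + exp(4*t), t*exp(4*t)]
  [t^2*exp(4*t) + t*exp(4*t), -4*t*exp(4*t), 2*t*exp(4*t) + exp(4*t)]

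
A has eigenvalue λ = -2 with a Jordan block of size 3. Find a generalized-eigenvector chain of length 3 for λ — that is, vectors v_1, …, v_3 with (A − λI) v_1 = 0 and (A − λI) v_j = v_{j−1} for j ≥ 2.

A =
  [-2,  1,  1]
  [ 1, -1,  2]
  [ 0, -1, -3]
A Jordan chain for λ = -2 of length 3:
v_1 = (1, 1, -1)ᵀ
v_2 = (0, 1, 0)ᵀ
v_3 = (1, 0, 0)ᵀ

Let N = A − (-2)·I. We want v_3 with N^3 v_3 = 0 but N^2 v_3 ≠ 0; then v_{j-1} := N · v_j for j = 3, …, 2.

Pick v_3 = (1, 0, 0)ᵀ.
Then v_2 = N · v_3 = (0, 1, 0)ᵀ.
Then v_1 = N · v_2 = (1, 1, -1)ᵀ.

Sanity check: (A − (-2)·I) v_1 = (0, 0, 0)ᵀ = 0. ✓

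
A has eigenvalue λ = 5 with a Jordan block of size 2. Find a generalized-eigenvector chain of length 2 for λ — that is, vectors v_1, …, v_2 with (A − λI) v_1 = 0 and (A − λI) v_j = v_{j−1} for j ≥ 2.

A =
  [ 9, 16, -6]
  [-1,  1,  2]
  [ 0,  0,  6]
A Jordan chain for λ = 5 of length 2:
v_1 = (4, -1, 0)ᵀ
v_2 = (1, 0, 0)ᵀ

Let N = A − (5)·I. We want v_2 with N^2 v_2 = 0 but N^1 v_2 ≠ 0; then v_{j-1} := N · v_j for j = 2, …, 2.

Pick v_2 = (1, 0, 0)ᵀ.
Then v_1 = N · v_2 = (4, -1, 0)ᵀ.

Sanity check: (A − (5)·I) v_1 = (0, 0, 0)ᵀ = 0. ✓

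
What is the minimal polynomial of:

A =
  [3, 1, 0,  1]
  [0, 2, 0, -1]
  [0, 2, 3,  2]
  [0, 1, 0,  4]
x^2 - 6*x + 9

The characteristic polynomial is χ_A(x) = (x - 3)^4, so the eigenvalues are known. The minimal polynomial is
  m_A(x) = Π_λ (x − λ)^{k_λ}
where k_λ is the size of the *largest* Jordan block for λ (equivalently, the smallest k with (A − λI)^k v = 0 for every generalised eigenvector v of λ).

  λ = 3: largest Jordan block has size 2, contributing (x − 3)^2

So m_A(x) = (x - 3)^2 = x^2 - 6*x + 9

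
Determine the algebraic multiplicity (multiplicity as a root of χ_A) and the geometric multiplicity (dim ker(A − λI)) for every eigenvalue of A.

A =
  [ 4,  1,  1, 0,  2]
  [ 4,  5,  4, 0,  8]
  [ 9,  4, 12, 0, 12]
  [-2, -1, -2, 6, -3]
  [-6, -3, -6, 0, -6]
λ = 3: alg = 3, geom = 1; λ = 6: alg = 2, geom = 1

Step 1 — factor the characteristic polynomial to read off the algebraic multiplicities:
  χ_A(x) = (x - 6)^2*(x - 3)^3

Step 2 — compute geometric multiplicities via the rank-nullity identity g(λ) = n − rank(A − λI):
  rank(A − (3)·I) = 4, so dim ker(A − (3)·I) = n − 4 = 1
  rank(A − (6)·I) = 4, so dim ker(A − (6)·I) = n − 4 = 1

Summary:
  λ = 3: algebraic multiplicity = 3, geometric multiplicity = 1
  λ = 6: algebraic multiplicity = 2, geometric multiplicity = 1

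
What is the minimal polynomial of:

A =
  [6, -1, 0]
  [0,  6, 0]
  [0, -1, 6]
x^2 - 12*x + 36

The characteristic polynomial is χ_A(x) = (x - 6)^3, so the eigenvalues are known. The minimal polynomial is
  m_A(x) = Π_λ (x − λ)^{k_λ}
where k_λ is the size of the *largest* Jordan block for λ (equivalently, the smallest k with (A − λI)^k v = 0 for every generalised eigenvector v of λ).

  λ = 6: largest Jordan block has size 2, contributing (x − 6)^2

So m_A(x) = (x - 6)^2 = x^2 - 12*x + 36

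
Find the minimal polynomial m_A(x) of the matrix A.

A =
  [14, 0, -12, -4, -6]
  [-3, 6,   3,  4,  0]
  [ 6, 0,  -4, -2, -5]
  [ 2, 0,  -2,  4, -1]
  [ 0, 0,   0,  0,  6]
x^4 - 20*x^3 + 144*x^2 - 432*x + 432

The characteristic polynomial is χ_A(x) = (x - 6)^4*(x - 2), so the eigenvalues are known. The minimal polynomial is
  m_A(x) = Π_λ (x − λ)^{k_λ}
where k_λ is the size of the *largest* Jordan block for λ (equivalently, the smallest k with (A − λI)^k v = 0 for every generalised eigenvector v of λ).

  λ = 2: largest Jordan block has size 1, contributing (x − 2)
  λ = 6: largest Jordan block has size 3, contributing (x − 6)^3

So m_A(x) = (x - 6)^3*(x - 2) = x^4 - 20*x^3 + 144*x^2 - 432*x + 432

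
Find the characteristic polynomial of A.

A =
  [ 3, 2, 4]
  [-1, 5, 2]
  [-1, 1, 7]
x^3 - 15*x^2 + 75*x - 125

Expanding det(x·I − A) (e.g. by cofactor expansion or by noting that A is similar to its Jordan form J, which has the same characteristic polynomial as A) gives
  χ_A(x) = x^3 - 15*x^2 + 75*x - 125
which factors as (x - 5)^3. The eigenvalues (with algebraic multiplicities) are λ = 5 with multiplicity 3.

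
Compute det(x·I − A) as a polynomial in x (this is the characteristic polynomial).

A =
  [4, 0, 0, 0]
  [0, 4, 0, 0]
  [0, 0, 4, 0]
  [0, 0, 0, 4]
x^4 - 16*x^3 + 96*x^2 - 256*x + 256

Expanding det(x·I − A) (e.g. by cofactor expansion or by noting that A is similar to its Jordan form J, which has the same characteristic polynomial as A) gives
  χ_A(x) = x^4 - 16*x^3 + 96*x^2 - 256*x + 256
which factors as (x - 4)^4. The eigenvalues (with algebraic multiplicities) are λ = 4 with multiplicity 4.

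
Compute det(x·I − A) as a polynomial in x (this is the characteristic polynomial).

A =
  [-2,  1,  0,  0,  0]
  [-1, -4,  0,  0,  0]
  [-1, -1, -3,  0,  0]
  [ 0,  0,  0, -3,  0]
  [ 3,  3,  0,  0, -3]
x^5 + 15*x^4 + 90*x^3 + 270*x^2 + 405*x + 243

Expanding det(x·I − A) (e.g. by cofactor expansion or by noting that A is similar to its Jordan form J, which has the same characteristic polynomial as A) gives
  χ_A(x) = x^5 + 15*x^4 + 90*x^3 + 270*x^2 + 405*x + 243
which factors as (x + 3)^5. The eigenvalues (with algebraic multiplicities) are λ = -3 with multiplicity 5.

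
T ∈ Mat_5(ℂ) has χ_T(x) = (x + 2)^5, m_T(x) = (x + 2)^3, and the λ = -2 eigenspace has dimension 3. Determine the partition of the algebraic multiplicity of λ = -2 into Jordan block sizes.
Block sizes for λ = -2: [3, 1, 1]

Step 1 — from the characteristic polynomial, algebraic multiplicity of λ = -2 is 5. From dim ker(T − (-2)·I) = 3, there are exactly 3 Jordan blocks for λ = -2.
Step 2 — from the minimal polynomial, the factor (x + 2)^3 tells us the largest block for λ = -2 has size 3.
Step 3 — with total size 5, 3 blocks, and largest block 3, the block sizes (in nonincreasing order) are [3, 1, 1].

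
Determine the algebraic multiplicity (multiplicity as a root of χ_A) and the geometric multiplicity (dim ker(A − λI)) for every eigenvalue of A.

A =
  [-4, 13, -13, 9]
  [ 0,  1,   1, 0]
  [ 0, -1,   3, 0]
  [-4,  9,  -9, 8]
λ = 2: alg = 4, geom = 2

Step 1 — factor the characteristic polynomial to read off the algebraic multiplicities:
  χ_A(x) = (x - 2)^4

Step 2 — compute geometric multiplicities via the rank-nullity identity g(λ) = n − rank(A − λI):
  rank(A − (2)·I) = 2, so dim ker(A − (2)·I) = n − 2 = 2

Summary:
  λ = 2: algebraic multiplicity = 4, geometric multiplicity = 2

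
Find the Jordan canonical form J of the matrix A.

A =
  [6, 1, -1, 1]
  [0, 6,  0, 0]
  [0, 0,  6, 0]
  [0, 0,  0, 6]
J_2(6) ⊕ J_1(6) ⊕ J_1(6)

The characteristic polynomial is
  det(x·I − A) = x^4 - 24*x^3 + 216*x^2 - 864*x + 1296 = (x - 6)^4

Eigenvalues and multiplicities (the geometric multiplicity of λ is n − rank(A − λI), which equals the number of Jordan blocks for λ):
  λ = 6: algebraic multiplicity = 4, geometric multiplicity = 3

Determining the block sizes for each eigenvalue:
  λ = 6: 3 blocks summing to 4 forces exactly one block of size 2 and the rest size 1 → block sizes [2, 1, 1]

Assembling the blocks gives a Jordan form
J =
  [6, 1, 0, 0]
  [0, 6, 0, 0]
  [0, 0, 6, 0]
  [0, 0, 0, 6]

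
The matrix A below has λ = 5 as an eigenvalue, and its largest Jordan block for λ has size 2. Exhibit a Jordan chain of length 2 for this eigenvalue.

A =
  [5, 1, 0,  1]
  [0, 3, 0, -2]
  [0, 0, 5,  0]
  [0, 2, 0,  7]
A Jordan chain for λ = 5 of length 2:
v_1 = (1, -2, 0, 2)ᵀ
v_2 = (0, 1, 0, 0)ᵀ

Let N = A − (5)·I. We want v_2 with N^2 v_2 = 0 but N^1 v_2 ≠ 0; then v_{j-1} := N · v_j for j = 2, …, 2.

Pick v_2 = (0, 1, 0, 0)ᵀ.
Then v_1 = N · v_2 = (1, -2, 0, 2)ᵀ.

Sanity check: (A − (5)·I) v_1 = (0, 0, 0, 0)ᵀ = 0. ✓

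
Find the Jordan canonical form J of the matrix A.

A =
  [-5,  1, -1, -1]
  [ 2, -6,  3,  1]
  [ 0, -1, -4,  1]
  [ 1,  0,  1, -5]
J_3(-5) ⊕ J_1(-5)

The characteristic polynomial is
  det(x·I − A) = x^4 + 20*x^3 + 150*x^2 + 500*x + 625 = (x + 5)^4

Eigenvalues and multiplicities (the geometric multiplicity of λ is n − rank(A − λI), which equals the number of Jordan blocks for λ):
  λ = -5: algebraic multiplicity = 4, geometric multiplicity = 2

Determining the block sizes for each eigenvalue:
  λ = -5: with am = 4 and gm = 2, the partition is not yet determined (e.g. several partitions of 4 into 2 parts exist). Let N = A − (-5)·I. Computing rank(N^1) = 2, rank(N^2) = 1, rank(N^3) = 0; the number of blocks of size ≥ j is rank(N^{j−1}) − rank(N^j), giving [2, 1, 1]. So we have 1 block(s) of size 3, 1 block(s) of size 1 → block sizes [3, 1]

Assembling the blocks gives a Jordan form
J =
  [-5,  1,  0,  0]
  [ 0, -5,  1,  0]
  [ 0,  0, -5,  0]
  [ 0,  0,  0, -5]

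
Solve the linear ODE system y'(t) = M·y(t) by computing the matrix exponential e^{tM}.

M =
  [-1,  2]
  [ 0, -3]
e^{tM} =
  [exp(-t), exp(-t) - exp(-3*t)]
  [0, exp(-3*t)]

Strategy: write M = P · J · P⁻¹ where J is a Jordan canonical form, so e^{tM} = P · e^{tJ} · P⁻¹, and e^{tJ} can be computed block-by-block.

M has Jordan form
J =
  [-3,  0]
  [ 0, -1]
(up to reordering of blocks).

Per-block formulas:
  For a 1×1 block at λ = -1: exp(t · [-1]) = [e^(-1t)].
  For a 1×1 block at λ = -3: exp(t · [-3]) = [e^(-3t)].

After assembling e^{tJ} and conjugating by P, we get:

e^{tM} =
  [exp(-t), exp(-t) - exp(-3*t)]
  [0, exp(-3*t)]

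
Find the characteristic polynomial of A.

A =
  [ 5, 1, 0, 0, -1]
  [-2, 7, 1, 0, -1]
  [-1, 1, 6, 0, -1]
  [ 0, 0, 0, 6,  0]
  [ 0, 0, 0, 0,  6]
x^5 - 30*x^4 + 360*x^3 - 2160*x^2 + 6480*x - 7776

Expanding det(x·I − A) (e.g. by cofactor expansion or by noting that A is similar to its Jordan form J, which has the same characteristic polynomial as A) gives
  χ_A(x) = x^5 - 30*x^4 + 360*x^3 - 2160*x^2 + 6480*x - 7776
which factors as (x - 6)^5. The eigenvalues (with algebraic multiplicities) are λ = 6 with multiplicity 5.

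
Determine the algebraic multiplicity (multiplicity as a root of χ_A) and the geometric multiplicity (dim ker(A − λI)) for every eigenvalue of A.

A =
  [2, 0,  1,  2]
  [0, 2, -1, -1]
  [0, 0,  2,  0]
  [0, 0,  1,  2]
λ = 2: alg = 4, geom = 2

Step 1 — factor the characteristic polynomial to read off the algebraic multiplicities:
  χ_A(x) = (x - 2)^4

Step 2 — compute geometric multiplicities via the rank-nullity identity g(λ) = n − rank(A − λI):
  rank(A − (2)·I) = 2, so dim ker(A − (2)·I) = n − 2 = 2

Summary:
  λ = 2: algebraic multiplicity = 4, geometric multiplicity = 2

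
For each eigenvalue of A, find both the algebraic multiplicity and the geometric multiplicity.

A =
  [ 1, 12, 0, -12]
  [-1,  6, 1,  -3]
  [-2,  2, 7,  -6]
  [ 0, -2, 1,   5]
λ = 4: alg = 1, geom = 1; λ = 5: alg = 3, geom = 2

Step 1 — factor the characteristic polynomial to read off the algebraic multiplicities:
  χ_A(x) = (x - 5)^3*(x - 4)

Step 2 — compute geometric multiplicities via the rank-nullity identity g(λ) = n − rank(A − λI):
  rank(A − (4)·I) = 3, so dim ker(A − (4)·I) = n − 3 = 1
  rank(A − (5)·I) = 2, so dim ker(A − (5)·I) = n − 2 = 2

Summary:
  λ = 4: algebraic multiplicity = 1, geometric multiplicity = 1
  λ = 5: algebraic multiplicity = 3, geometric multiplicity = 2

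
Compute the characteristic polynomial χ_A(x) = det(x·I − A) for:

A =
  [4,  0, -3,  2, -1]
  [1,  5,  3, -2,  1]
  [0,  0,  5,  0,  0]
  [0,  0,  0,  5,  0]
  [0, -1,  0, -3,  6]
x^5 - 25*x^4 + 250*x^3 - 1250*x^2 + 3125*x - 3125

Expanding det(x·I − A) (e.g. by cofactor expansion or by noting that A is similar to its Jordan form J, which has the same characteristic polynomial as A) gives
  χ_A(x) = x^5 - 25*x^4 + 250*x^3 - 1250*x^2 + 3125*x - 3125
which factors as (x - 5)^5. The eigenvalues (with algebraic multiplicities) are λ = 5 with multiplicity 5.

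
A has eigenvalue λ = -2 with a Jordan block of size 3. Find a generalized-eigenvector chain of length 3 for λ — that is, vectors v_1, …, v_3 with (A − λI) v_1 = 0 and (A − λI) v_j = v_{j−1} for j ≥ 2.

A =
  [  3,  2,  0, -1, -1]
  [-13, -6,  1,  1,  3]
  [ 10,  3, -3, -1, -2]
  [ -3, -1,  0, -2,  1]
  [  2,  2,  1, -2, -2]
A Jordan chain for λ = -2 of length 3:
v_1 = (1, -2, 2, 0, 1)ᵀ
v_2 = (2, -4, 3, -1, 2)ᵀ
v_3 = (0, 1, 0, 0, 0)ᵀ

Let N = A − (-2)·I. We want v_3 with N^3 v_3 = 0 but N^2 v_3 ≠ 0; then v_{j-1} := N · v_j for j = 3, …, 2.

Pick v_3 = (0, 1, 0, 0, 0)ᵀ.
Then v_2 = N · v_3 = (2, -4, 3, -1, 2)ᵀ.
Then v_1 = N · v_2 = (1, -2, 2, 0, 1)ᵀ.

Sanity check: (A − (-2)·I) v_1 = (0, 0, 0, 0, 0)ᵀ = 0. ✓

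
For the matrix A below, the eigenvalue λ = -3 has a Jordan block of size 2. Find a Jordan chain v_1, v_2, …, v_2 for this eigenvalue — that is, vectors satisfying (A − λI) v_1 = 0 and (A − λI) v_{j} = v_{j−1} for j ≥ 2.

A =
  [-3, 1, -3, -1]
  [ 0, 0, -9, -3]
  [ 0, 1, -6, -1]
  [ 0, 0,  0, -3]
A Jordan chain for λ = -3 of length 2:
v_1 = (1, 3, 1, 0)ᵀ
v_2 = (0, 1, 0, 0)ᵀ

Let N = A − (-3)·I. We want v_2 with N^2 v_2 = 0 but N^1 v_2 ≠ 0; then v_{j-1} := N · v_j for j = 2, …, 2.

Pick v_2 = (0, 1, 0, 0)ᵀ.
Then v_1 = N · v_2 = (1, 3, 1, 0)ᵀ.

Sanity check: (A − (-3)·I) v_1 = (0, 0, 0, 0)ᵀ = 0. ✓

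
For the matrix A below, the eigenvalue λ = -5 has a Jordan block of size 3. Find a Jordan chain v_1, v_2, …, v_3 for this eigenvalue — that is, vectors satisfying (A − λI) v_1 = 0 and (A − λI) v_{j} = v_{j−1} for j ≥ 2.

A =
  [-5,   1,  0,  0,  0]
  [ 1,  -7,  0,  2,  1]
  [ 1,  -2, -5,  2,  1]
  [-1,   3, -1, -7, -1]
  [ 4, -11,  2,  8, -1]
A Jordan chain for λ = -5 of length 3:
v_1 = (1, 0, 0, 0, -1)ᵀ
v_2 = (0, 1, 1, -1, 4)ᵀ
v_3 = (1, 0, 0, 0, 0)ᵀ

Let N = A − (-5)·I. We want v_3 with N^3 v_3 = 0 but N^2 v_3 ≠ 0; then v_{j-1} := N · v_j for j = 3, …, 2.

Pick v_3 = (1, 0, 0, 0, 0)ᵀ.
Then v_2 = N · v_3 = (0, 1, 1, -1, 4)ᵀ.
Then v_1 = N · v_2 = (1, 0, 0, 0, -1)ᵀ.

Sanity check: (A − (-5)·I) v_1 = (0, 0, 0, 0, 0)ᵀ = 0. ✓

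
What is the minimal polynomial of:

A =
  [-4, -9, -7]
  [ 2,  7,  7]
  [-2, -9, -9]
x^2 + 4*x + 4

The characteristic polynomial is χ_A(x) = (x + 2)^3, so the eigenvalues are known. The minimal polynomial is
  m_A(x) = Π_λ (x − λ)^{k_λ}
where k_λ is the size of the *largest* Jordan block for λ (equivalently, the smallest k with (A − λI)^k v = 0 for every generalised eigenvector v of λ).

  λ = -2: largest Jordan block has size 2, contributing (x + 2)^2

So m_A(x) = (x + 2)^2 = x^2 + 4*x + 4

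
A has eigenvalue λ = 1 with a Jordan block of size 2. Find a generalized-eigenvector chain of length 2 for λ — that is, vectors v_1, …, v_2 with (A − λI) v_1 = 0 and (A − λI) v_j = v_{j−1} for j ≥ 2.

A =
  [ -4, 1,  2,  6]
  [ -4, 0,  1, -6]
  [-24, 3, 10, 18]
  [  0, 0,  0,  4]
A Jordan chain for λ = 1 of length 2:
v_1 = (1, -1, 3, 0)ᵀ
v_2 = (0, 1, 0, 0)ᵀ

Let N = A − (1)·I. We want v_2 with N^2 v_2 = 0 but N^1 v_2 ≠ 0; then v_{j-1} := N · v_j for j = 2, …, 2.

Pick v_2 = (0, 1, 0, 0)ᵀ.
Then v_1 = N · v_2 = (1, -1, 3, 0)ᵀ.

Sanity check: (A − (1)·I) v_1 = (0, 0, 0, 0)ᵀ = 0. ✓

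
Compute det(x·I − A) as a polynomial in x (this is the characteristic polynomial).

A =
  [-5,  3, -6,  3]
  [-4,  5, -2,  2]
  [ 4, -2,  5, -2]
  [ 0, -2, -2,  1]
x^4 - 6*x^3 + 12*x^2 - 10*x + 3

Expanding det(x·I − A) (e.g. by cofactor expansion or by noting that A is similar to its Jordan form J, which has the same characteristic polynomial as A) gives
  χ_A(x) = x^4 - 6*x^3 + 12*x^2 - 10*x + 3
which factors as (x - 3)*(x - 1)^3. The eigenvalues (with algebraic multiplicities) are λ = 1 with multiplicity 3, λ = 3 with multiplicity 1.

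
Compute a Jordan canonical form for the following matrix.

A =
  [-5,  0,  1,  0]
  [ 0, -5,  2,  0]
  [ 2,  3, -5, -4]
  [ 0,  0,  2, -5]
J_3(-5) ⊕ J_1(-5)

The characteristic polynomial is
  det(x·I − A) = x^4 + 20*x^3 + 150*x^2 + 500*x + 625 = (x + 5)^4

Eigenvalues and multiplicities (the geometric multiplicity of λ is n − rank(A − λI), which equals the number of Jordan blocks for λ):
  λ = -5: algebraic multiplicity = 4, geometric multiplicity = 2

Determining the block sizes for each eigenvalue:
  λ = -5: with am = 4 and gm = 2, the partition is not yet determined (e.g. several partitions of 4 into 2 parts exist). Let N = A − (-5)·I. Computing rank(N^1) = 2, rank(N^2) = 1, rank(N^3) = 0; the number of blocks of size ≥ j is rank(N^{j−1}) − rank(N^j), giving [2, 1, 1]. So we have 1 block(s) of size 3, 1 block(s) of size 1 → block sizes [3, 1]

Assembling the blocks gives a Jordan form
J =
  [-5,  1,  0,  0]
  [ 0, -5,  1,  0]
  [ 0,  0, -5,  0]
  [ 0,  0,  0, -5]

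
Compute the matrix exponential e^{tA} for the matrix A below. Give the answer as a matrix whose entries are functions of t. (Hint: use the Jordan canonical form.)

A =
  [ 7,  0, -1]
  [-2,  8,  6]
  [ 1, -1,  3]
e^{tA} =
  [t*exp(6*t) + exp(6*t), t^2*exp(6*t)/2, t^2*exp(6*t) - t*exp(6*t)]
  [-2*t*exp(6*t), -t^2*exp(6*t) + 2*t*exp(6*t) + exp(6*t), -2*t^2*exp(6*t) + 6*t*exp(6*t)]
  [t*exp(6*t), t^2*exp(6*t)/2 - t*exp(6*t), t^2*exp(6*t) - 3*t*exp(6*t) + exp(6*t)]

Strategy: write A = P · J · P⁻¹ where J is a Jordan canonical form, so e^{tA} = P · e^{tJ} · P⁻¹, and e^{tJ} can be computed block-by-block.

A has Jordan form
J =
  [6, 1, 0]
  [0, 6, 1]
  [0, 0, 6]
(up to reordering of blocks).

Per-block formulas:
  For a 3×3 Jordan block J_3(6): exp(t · J_3(6)) = e^(6t)·(I + t·N + (t^2/2)·N^2), where N is the 3×3 nilpotent shift.

After assembling e^{tJ} and conjugating by P, we get:

e^{tA} =
  [t*exp(6*t) + exp(6*t), t^2*exp(6*t)/2, t^2*exp(6*t) - t*exp(6*t)]
  [-2*t*exp(6*t), -t^2*exp(6*t) + 2*t*exp(6*t) + exp(6*t), -2*t^2*exp(6*t) + 6*t*exp(6*t)]
  [t*exp(6*t), t^2*exp(6*t)/2 - t*exp(6*t), t^2*exp(6*t) - 3*t*exp(6*t) + exp(6*t)]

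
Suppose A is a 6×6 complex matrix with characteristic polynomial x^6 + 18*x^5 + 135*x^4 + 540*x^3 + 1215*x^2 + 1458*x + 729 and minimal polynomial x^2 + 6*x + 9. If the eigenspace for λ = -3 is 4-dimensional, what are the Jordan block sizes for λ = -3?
Block sizes for λ = -3: [2, 2, 1, 1]

Step 1 — from the characteristic polynomial, algebraic multiplicity of λ = -3 is 6. From dim ker(A − (-3)·I) = 4, there are exactly 4 Jordan blocks for λ = -3.
Step 2 — from the minimal polynomial, the factor (x + 3)^2 tells us the largest block for λ = -3 has size 2.
Step 3 — with total size 6, 4 blocks, and largest block 2, the block sizes (in nonincreasing order) are [2, 2, 1, 1].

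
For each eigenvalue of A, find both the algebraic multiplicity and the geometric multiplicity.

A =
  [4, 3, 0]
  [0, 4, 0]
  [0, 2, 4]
λ = 4: alg = 3, geom = 2

Step 1 — factor the characteristic polynomial to read off the algebraic multiplicities:
  χ_A(x) = (x - 4)^3

Step 2 — compute geometric multiplicities via the rank-nullity identity g(λ) = n − rank(A − λI):
  rank(A − (4)·I) = 1, so dim ker(A − (4)·I) = n − 1 = 2

Summary:
  λ = 4: algebraic multiplicity = 3, geometric multiplicity = 2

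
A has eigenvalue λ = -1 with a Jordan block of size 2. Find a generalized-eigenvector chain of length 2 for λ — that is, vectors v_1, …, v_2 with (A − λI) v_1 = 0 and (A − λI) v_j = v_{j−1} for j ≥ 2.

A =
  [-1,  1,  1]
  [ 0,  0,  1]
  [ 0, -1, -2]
A Jordan chain for λ = -1 of length 2:
v_1 = (1, 1, -1)ᵀ
v_2 = (0, 1, 0)ᵀ

Let N = A − (-1)·I. We want v_2 with N^2 v_2 = 0 but N^1 v_2 ≠ 0; then v_{j-1} := N · v_j for j = 2, …, 2.

Pick v_2 = (0, 1, 0)ᵀ.
Then v_1 = N · v_2 = (1, 1, -1)ᵀ.

Sanity check: (A − (-1)·I) v_1 = (0, 0, 0)ᵀ = 0. ✓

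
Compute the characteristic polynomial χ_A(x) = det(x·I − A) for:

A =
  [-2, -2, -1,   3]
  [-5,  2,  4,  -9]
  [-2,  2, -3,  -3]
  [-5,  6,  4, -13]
x^4 + 16*x^3 + 96*x^2 + 256*x + 256

Expanding det(x·I − A) (e.g. by cofactor expansion or by noting that A is similar to its Jordan form J, which has the same characteristic polynomial as A) gives
  χ_A(x) = x^4 + 16*x^3 + 96*x^2 + 256*x + 256
which factors as (x + 4)^4. The eigenvalues (with algebraic multiplicities) are λ = -4 with multiplicity 4.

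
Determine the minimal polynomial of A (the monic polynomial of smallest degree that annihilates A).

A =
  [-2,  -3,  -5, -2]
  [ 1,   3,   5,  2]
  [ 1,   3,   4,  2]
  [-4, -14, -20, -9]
x^3 + 3*x^2 + 3*x + 1

The characteristic polynomial is χ_A(x) = (x + 1)^4, so the eigenvalues are known. The minimal polynomial is
  m_A(x) = Π_λ (x − λ)^{k_λ}
where k_λ is the size of the *largest* Jordan block for λ (equivalently, the smallest k with (A − λI)^k v = 0 for every generalised eigenvector v of λ).

  λ = -1: largest Jordan block has size 3, contributing (x + 1)^3

So m_A(x) = (x + 1)^3 = x^3 + 3*x^2 + 3*x + 1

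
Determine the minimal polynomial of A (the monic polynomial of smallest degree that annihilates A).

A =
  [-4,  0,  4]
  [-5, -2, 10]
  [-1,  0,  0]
x^2 + 4*x + 4

The characteristic polynomial is χ_A(x) = (x + 2)^3, so the eigenvalues are known. The minimal polynomial is
  m_A(x) = Π_λ (x − λ)^{k_λ}
where k_λ is the size of the *largest* Jordan block for λ (equivalently, the smallest k with (A − λI)^k v = 0 for every generalised eigenvector v of λ).

  λ = -2: largest Jordan block has size 2, contributing (x + 2)^2

So m_A(x) = (x + 2)^2 = x^2 + 4*x + 4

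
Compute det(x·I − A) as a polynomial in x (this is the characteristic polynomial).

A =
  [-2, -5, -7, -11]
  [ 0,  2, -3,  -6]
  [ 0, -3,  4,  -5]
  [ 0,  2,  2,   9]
x^4 - 13*x^3 + 45*x^2 + 25*x - 250

Expanding det(x·I − A) (e.g. by cofactor expansion or by noting that A is similar to its Jordan form J, which has the same characteristic polynomial as A) gives
  χ_A(x) = x^4 - 13*x^3 + 45*x^2 + 25*x - 250
which factors as (x - 5)^3*(x + 2). The eigenvalues (with algebraic multiplicities) are λ = -2 with multiplicity 1, λ = 5 with multiplicity 3.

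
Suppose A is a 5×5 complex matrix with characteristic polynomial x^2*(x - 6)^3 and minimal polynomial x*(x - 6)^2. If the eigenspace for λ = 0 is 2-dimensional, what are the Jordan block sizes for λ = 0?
Block sizes for λ = 0: [1, 1]

Step 1 — from the characteristic polynomial, algebraic multiplicity of λ = 0 is 2. From dim ker(A − (0)·I) = 2, there are exactly 2 Jordan blocks for λ = 0.
Step 2 — from the minimal polynomial, the factor (x − 0) tells us the largest block for λ = 0 has size 1.
Step 3 — with total size 2, 2 blocks, and largest block 1, the block sizes (in nonincreasing order) are [1, 1].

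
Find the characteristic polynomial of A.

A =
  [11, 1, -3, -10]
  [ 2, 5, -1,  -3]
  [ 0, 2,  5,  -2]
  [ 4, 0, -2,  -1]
x^4 - 20*x^3 + 150*x^2 - 500*x + 625

Expanding det(x·I − A) (e.g. by cofactor expansion or by noting that A is similar to its Jordan form J, which has the same characteristic polynomial as A) gives
  χ_A(x) = x^4 - 20*x^3 + 150*x^2 - 500*x + 625
which factors as (x - 5)^4. The eigenvalues (with algebraic multiplicities) are λ = 5 with multiplicity 4.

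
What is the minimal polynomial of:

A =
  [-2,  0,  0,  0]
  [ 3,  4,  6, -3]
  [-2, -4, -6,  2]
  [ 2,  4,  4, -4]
x^2 + 4*x + 4

The characteristic polynomial is χ_A(x) = (x + 2)^4, so the eigenvalues are known. The minimal polynomial is
  m_A(x) = Π_λ (x − λ)^{k_λ}
where k_λ is the size of the *largest* Jordan block for λ (equivalently, the smallest k with (A − λI)^k v = 0 for every generalised eigenvector v of λ).

  λ = -2: largest Jordan block has size 2, contributing (x + 2)^2

So m_A(x) = (x + 2)^2 = x^2 + 4*x + 4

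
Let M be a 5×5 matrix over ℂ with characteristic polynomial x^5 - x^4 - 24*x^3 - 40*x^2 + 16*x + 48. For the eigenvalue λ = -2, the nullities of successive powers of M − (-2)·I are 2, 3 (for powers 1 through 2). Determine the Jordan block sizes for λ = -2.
Block sizes for λ = -2: [2, 1]

From the dimensions of kernels of powers, the number of Jordan blocks of size at least j is d_j − d_{j−1} where d_j = dim ker(N^j) (with d_0 = 0). Computing the differences gives [2, 1].
The number of blocks of size exactly k is (#blocks of size ≥ k) − (#blocks of size ≥ k + 1), so the partition is: 1 block(s) of size 1, 1 block(s) of size 2.
In nonincreasing order the block sizes are [2, 1].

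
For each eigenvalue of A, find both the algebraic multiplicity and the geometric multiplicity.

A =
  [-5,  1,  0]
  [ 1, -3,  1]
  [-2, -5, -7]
λ = -5: alg = 3, geom = 1

Step 1 — factor the characteristic polynomial to read off the algebraic multiplicities:
  χ_A(x) = (x + 5)^3

Step 2 — compute geometric multiplicities via the rank-nullity identity g(λ) = n − rank(A − λI):
  rank(A − (-5)·I) = 2, so dim ker(A − (-5)·I) = n − 2 = 1

Summary:
  λ = -5: algebraic multiplicity = 3, geometric multiplicity = 1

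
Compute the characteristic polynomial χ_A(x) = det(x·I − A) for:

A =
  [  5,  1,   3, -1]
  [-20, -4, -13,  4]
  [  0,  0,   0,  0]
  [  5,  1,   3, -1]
x^4

Expanding det(x·I − A) (e.g. by cofactor expansion or by noting that A is similar to its Jordan form J, which has the same characteristic polynomial as A) gives
  χ_A(x) = x^4
which factors as x^4. The eigenvalues (with algebraic multiplicities) are λ = 0 with multiplicity 4.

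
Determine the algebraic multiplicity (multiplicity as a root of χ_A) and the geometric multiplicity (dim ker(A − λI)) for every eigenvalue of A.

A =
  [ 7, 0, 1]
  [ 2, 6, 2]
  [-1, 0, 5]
λ = 6: alg = 3, geom = 2

Step 1 — factor the characteristic polynomial to read off the algebraic multiplicities:
  χ_A(x) = (x - 6)^3

Step 2 — compute geometric multiplicities via the rank-nullity identity g(λ) = n − rank(A − λI):
  rank(A − (6)·I) = 1, so dim ker(A − (6)·I) = n − 1 = 2

Summary:
  λ = 6: algebraic multiplicity = 3, geometric multiplicity = 2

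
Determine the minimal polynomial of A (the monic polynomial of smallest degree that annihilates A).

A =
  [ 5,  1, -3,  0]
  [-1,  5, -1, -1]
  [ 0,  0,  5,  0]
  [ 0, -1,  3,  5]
x^3 - 15*x^2 + 75*x - 125

The characteristic polynomial is χ_A(x) = (x - 5)^4, so the eigenvalues are known. The minimal polynomial is
  m_A(x) = Π_λ (x − λ)^{k_λ}
where k_λ is the size of the *largest* Jordan block for λ (equivalently, the smallest k with (A − λI)^k v = 0 for every generalised eigenvector v of λ).

  λ = 5: largest Jordan block has size 3, contributing (x − 5)^3

So m_A(x) = (x - 5)^3 = x^3 - 15*x^2 + 75*x - 125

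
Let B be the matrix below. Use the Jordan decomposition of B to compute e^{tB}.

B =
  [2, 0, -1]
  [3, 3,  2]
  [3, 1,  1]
e^{tB} =
  [-3*t^2*exp(2*t)/2 + exp(2*t), -t^2*exp(2*t)/2, t^2*exp(2*t)/2 - t*exp(2*t)]
  [9*t^2*exp(2*t)/2 + 3*t*exp(2*t), 3*t^2*exp(2*t)/2 + t*exp(2*t) + exp(2*t), -3*t^2*exp(2*t)/2 + 2*t*exp(2*t)]
  [3*t*exp(2*t), t*exp(2*t), -t*exp(2*t) + exp(2*t)]

Strategy: write B = P · J · P⁻¹ where J is a Jordan canonical form, so e^{tB} = P · e^{tJ} · P⁻¹, and e^{tJ} can be computed block-by-block.

B has Jordan form
J =
  [2, 1, 0]
  [0, 2, 1]
  [0, 0, 2]
(up to reordering of blocks).

Per-block formulas:
  For a 3×3 Jordan block J_3(2): exp(t · J_3(2)) = e^(2t)·(I + t·N + (t^2/2)·N^2), where N is the 3×3 nilpotent shift.

After assembling e^{tJ} and conjugating by P, we get:

e^{tB} =
  [-3*t^2*exp(2*t)/2 + exp(2*t), -t^2*exp(2*t)/2, t^2*exp(2*t)/2 - t*exp(2*t)]
  [9*t^2*exp(2*t)/2 + 3*t*exp(2*t), 3*t^2*exp(2*t)/2 + t*exp(2*t) + exp(2*t), -3*t^2*exp(2*t)/2 + 2*t*exp(2*t)]
  [3*t*exp(2*t), t*exp(2*t), -t*exp(2*t) + exp(2*t)]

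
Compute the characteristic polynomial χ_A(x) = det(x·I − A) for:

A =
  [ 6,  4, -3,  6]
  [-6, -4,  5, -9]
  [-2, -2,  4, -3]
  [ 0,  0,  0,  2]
x^4 - 8*x^3 + 24*x^2 - 32*x + 16

Expanding det(x·I − A) (e.g. by cofactor expansion or by noting that A is similar to its Jordan form J, which has the same characteristic polynomial as A) gives
  χ_A(x) = x^4 - 8*x^3 + 24*x^2 - 32*x + 16
which factors as (x - 2)^4. The eigenvalues (with algebraic multiplicities) are λ = 2 with multiplicity 4.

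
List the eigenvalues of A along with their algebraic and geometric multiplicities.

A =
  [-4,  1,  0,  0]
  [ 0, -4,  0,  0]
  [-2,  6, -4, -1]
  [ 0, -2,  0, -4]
λ = -4: alg = 4, geom = 2

Step 1 — factor the characteristic polynomial to read off the algebraic multiplicities:
  χ_A(x) = (x + 4)^4

Step 2 — compute geometric multiplicities via the rank-nullity identity g(λ) = n − rank(A − λI):
  rank(A − (-4)·I) = 2, so dim ker(A − (-4)·I) = n − 2 = 2

Summary:
  λ = -4: algebraic multiplicity = 4, geometric multiplicity = 2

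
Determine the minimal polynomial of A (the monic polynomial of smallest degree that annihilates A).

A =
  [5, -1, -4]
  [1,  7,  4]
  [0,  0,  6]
x^2 - 12*x + 36

The characteristic polynomial is χ_A(x) = (x - 6)^3, so the eigenvalues are known. The minimal polynomial is
  m_A(x) = Π_λ (x − λ)^{k_λ}
where k_λ is the size of the *largest* Jordan block for λ (equivalently, the smallest k with (A − λI)^k v = 0 for every generalised eigenvector v of λ).

  λ = 6: largest Jordan block has size 2, contributing (x − 6)^2

So m_A(x) = (x - 6)^2 = x^2 - 12*x + 36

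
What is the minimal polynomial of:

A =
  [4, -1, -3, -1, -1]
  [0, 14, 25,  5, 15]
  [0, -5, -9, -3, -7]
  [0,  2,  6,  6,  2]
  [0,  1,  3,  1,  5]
x^3 - 12*x^2 + 48*x - 64

The characteristic polynomial is χ_A(x) = (x - 4)^5, so the eigenvalues are known. The minimal polynomial is
  m_A(x) = Π_λ (x − λ)^{k_λ}
where k_λ is the size of the *largest* Jordan block for λ (equivalently, the smallest k with (A − λI)^k v = 0 for every generalised eigenvector v of λ).

  λ = 4: largest Jordan block has size 3, contributing (x − 4)^3

So m_A(x) = (x - 4)^3 = x^3 - 12*x^2 + 48*x - 64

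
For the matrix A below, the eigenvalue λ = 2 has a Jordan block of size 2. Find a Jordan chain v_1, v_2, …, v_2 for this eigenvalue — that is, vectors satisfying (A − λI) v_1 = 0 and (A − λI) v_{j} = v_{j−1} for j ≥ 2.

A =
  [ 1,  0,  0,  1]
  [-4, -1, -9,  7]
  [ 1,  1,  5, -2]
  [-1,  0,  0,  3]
A Jordan chain for λ = 2 of length 2:
v_1 = (-1, -4, 1, -1)ᵀ
v_2 = (1, 0, 0, 0)ᵀ

Let N = A − (2)·I. We want v_2 with N^2 v_2 = 0 but N^1 v_2 ≠ 0; then v_{j-1} := N · v_j for j = 2, …, 2.

Pick v_2 = (1, 0, 0, 0)ᵀ.
Then v_1 = N · v_2 = (-1, -4, 1, -1)ᵀ.

Sanity check: (A − (2)·I) v_1 = (0, 0, 0, 0)ᵀ = 0. ✓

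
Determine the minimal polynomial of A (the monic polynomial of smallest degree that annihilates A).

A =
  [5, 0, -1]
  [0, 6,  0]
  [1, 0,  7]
x^2 - 12*x + 36

The characteristic polynomial is χ_A(x) = (x - 6)^3, so the eigenvalues are known. The minimal polynomial is
  m_A(x) = Π_λ (x − λ)^{k_λ}
where k_λ is the size of the *largest* Jordan block for λ (equivalently, the smallest k with (A − λI)^k v = 0 for every generalised eigenvector v of λ).

  λ = 6: largest Jordan block has size 2, contributing (x − 6)^2

So m_A(x) = (x - 6)^2 = x^2 - 12*x + 36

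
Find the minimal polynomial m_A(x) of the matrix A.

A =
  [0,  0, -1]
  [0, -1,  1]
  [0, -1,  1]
x^3

The characteristic polynomial is χ_A(x) = x^3, so the eigenvalues are known. The minimal polynomial is
  m_A(x) = Π_λ (x − λ)^{k_λ}
where k_λ is the size of the *largest* Jordan block for λ (equivalently, the smallest k with (A − λI)^k v = 0 for every generalised eigenvector v of λ).

  λ = 0: largest Jordan block has size 3, contributing (x − 0)^3

So m_A(x) = x^3 = x^3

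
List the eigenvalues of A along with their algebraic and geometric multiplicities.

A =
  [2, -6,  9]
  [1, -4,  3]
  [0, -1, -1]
λ = -1: alg = 3, geom = 1

Step 1 — factor the characteristic polynomial to read off the algebraic multiplicities:
  χ_A(x) = (x + 1)^3

Step 2 — compute geometric multiplicities via the rank-nullity identity g(λ) = n − rank(A − λI):
  rank(A − (-1)·I) = 2, so dim ker(A − (-1)·I) = n − 2 = 1

Summary:
  λ = -1: algebraic multiplicity = 3, geometric multiplicity = 1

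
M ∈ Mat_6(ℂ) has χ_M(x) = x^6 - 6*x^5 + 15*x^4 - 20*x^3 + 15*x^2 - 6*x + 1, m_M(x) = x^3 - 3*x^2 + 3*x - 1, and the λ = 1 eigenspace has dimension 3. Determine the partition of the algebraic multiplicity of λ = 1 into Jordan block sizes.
Block sizes for λ = 1: [3, 2, 1]

Step 1 — from the characteristic polynomial, algebraic multiplicity of λ = 1 is 6. From dim ker(M − (1)·I) = 3, there are exactly 3 Jordan blocks for λ = 1.
Step 2 — from the minimal polynomial, the factor (x − 1)^3 tells us the largest block for λ = 1 has size 3.
Step 3 — with total size 6, 3 blocks, and largest block 3, the block sizes (in nonincreasing order) are [3, 2, 1].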